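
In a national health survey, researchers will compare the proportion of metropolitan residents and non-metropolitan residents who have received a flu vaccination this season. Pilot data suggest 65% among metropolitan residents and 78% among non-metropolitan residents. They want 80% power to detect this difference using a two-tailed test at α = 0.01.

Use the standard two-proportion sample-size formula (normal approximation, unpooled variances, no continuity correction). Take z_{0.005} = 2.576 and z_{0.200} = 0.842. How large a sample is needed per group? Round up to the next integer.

n = (z_{α/2} + z_β)² · [p₁(1−p₁) + p₂(1−p₂)] / (p₁ − p₂)²
  = (2.576 + 0.842)² · (0.65·0.35 + 0.78·0.22) / (-0.13)²
  = (3.418)² · (0.2275 + 0.1716) / 0.0169
  = 11.6827 · 0.3991 / 0.0169
  = 275.89
Round up → n = 276 per group.

n = 276 per group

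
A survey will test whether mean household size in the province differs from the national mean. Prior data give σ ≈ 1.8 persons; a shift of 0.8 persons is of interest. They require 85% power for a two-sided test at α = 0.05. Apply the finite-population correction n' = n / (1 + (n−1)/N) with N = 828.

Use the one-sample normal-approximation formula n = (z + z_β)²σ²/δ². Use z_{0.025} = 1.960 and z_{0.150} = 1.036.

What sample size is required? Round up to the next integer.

n = (z_{α/2} + z_β)² · σ² / δ²
  = (1.960 + 1.036)² · 1.8² / 0.8²
  = 8.9760 · 3.24 / 0.64
  = 45.44
Finite-population correction (N = 828): 45.44 / (1 + (45.44 − 1)/828) = 43.13.
Round up → n = 44.

n = 44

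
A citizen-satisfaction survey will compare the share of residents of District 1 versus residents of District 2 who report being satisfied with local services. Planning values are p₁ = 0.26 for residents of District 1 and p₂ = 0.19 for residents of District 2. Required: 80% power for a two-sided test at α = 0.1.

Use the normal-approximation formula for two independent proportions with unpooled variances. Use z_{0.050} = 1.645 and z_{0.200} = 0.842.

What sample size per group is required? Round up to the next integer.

n = 438 per group

n = (z_{α/2} + z_β)² · [p₁(1−p₁) + p₂(1−p₂)] / (p₁ − p₂)²
  = (1.645 + 0.842)² · (0.26·0.74 + 0.19·0.81) / (0.07)²
  = (2.487)² · (0.1924 + 0.1539) / 0.0049
  = 6.1852 · 0.3463 / 0.0049
  = 437.13
Round up → n = 438 per group.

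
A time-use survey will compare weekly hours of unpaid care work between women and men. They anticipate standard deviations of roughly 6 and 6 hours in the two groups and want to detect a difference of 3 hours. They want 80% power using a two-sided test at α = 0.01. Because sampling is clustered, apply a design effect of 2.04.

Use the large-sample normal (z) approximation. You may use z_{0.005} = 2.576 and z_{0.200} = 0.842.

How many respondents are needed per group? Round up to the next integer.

n = 191 per group

n = (z_{α/2} + z_β)² · (σ₁² + σ₂²) / δ²
  = (2.576 + 0.842)² · (6² + 6² = 72) / 3²
  = 11.6827 · 72 / 9
  = 93.46
Design effect: 2.04 × 93.46 = 190.66.
Round up → n = 191 per group.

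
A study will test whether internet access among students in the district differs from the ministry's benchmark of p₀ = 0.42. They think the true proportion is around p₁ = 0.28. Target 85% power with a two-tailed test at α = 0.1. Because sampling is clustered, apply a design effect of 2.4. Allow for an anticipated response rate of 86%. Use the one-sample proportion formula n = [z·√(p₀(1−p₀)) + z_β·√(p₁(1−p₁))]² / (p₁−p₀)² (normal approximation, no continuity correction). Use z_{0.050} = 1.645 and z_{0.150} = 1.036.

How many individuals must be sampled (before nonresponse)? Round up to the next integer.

n = [z_{α/2}·√(p₀q₀) + z_β·√(p₁q₁)]² / (p₁ − p₀)²
  = [1.645·√(0.42·0.58) + 1.036·√(0.28·0.72)]² / (-0.14)²
  = [1.645·0.4936 + 1.036·0.4490]² / 0.0196
  = [1.2771]² / 0.0196
  = 83.21
Design effect: 2.4 × 83.21 = 199.70.
Adjust for 86% response: 199.70 / 0.86 = 232.21.
Round up → n = 233.

n = 233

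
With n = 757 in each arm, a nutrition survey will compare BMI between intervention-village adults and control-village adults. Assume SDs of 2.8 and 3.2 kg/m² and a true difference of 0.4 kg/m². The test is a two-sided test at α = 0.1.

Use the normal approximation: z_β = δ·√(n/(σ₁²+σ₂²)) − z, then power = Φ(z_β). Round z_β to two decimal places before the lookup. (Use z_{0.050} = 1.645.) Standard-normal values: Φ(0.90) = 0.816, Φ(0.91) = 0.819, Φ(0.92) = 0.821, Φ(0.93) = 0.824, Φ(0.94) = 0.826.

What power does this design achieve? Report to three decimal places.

Power ≈ 0.826

z_β = δ·√(n/(σ₁²+σ₂²)) − z_{α/2}
    = 0.4 · √(757/18.08) − 1.645
    = 0.4 · 6.47066 − 1.645
    = 2.5883 − 1.645 = 0.9433 → 0.94
Power = Φ(0.94) = 0.826.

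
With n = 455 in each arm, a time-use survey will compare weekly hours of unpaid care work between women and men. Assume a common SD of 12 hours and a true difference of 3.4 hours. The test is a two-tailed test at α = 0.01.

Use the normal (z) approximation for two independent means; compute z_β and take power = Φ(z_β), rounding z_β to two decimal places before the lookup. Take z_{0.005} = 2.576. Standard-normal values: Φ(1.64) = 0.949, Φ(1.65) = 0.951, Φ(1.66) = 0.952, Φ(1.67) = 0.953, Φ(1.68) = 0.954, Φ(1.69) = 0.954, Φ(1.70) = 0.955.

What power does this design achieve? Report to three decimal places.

Power ≈ 0.955

z_β = δ·√(n/(σ₁²+σ₂²)) − z_{α/2}
    = 3.4 · √(455/288) − 2.576
    = 3.4 · 1.25693 − 2.576
    = 4.2735 − 2.576 = 1.6975 → 1.70
Power = Φ(1.70) = 0.955.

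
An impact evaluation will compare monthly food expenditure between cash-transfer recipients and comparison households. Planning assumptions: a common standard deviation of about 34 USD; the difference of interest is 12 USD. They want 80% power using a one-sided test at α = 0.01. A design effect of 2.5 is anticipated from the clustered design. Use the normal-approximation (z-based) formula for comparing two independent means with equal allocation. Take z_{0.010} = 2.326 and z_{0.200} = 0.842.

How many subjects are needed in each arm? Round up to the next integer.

n = 403 per group

n = (z_α + z_β)² · (σ₁² + σ₂²) / δ²
  = (2.326 + 0.842)² · (2·34² = 2312) / 12²
  = 10.0362 · 2312 / 144
  = 161.14
Design effect: 2.5 × 161.14 = 402.84.
Round up → n = 403 per group.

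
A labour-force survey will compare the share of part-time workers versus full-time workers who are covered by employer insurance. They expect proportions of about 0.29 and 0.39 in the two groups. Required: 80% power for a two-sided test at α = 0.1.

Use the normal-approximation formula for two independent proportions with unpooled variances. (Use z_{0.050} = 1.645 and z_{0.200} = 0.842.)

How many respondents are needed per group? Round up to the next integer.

n = (z_{α/2} + z_β)² · [p₁(1−p₁) + p₂(1−p₂)] / (p₁ − p₂)²
  = (1.645 + 0.842)² · (0.29·0.71 + 0.39·0.61) / (-0.10)²
  = (2.487)² · (0.2059 + 0.2379) / 0.0100
  = 6.1852 · 0.4438 / 0.0100
  = 274.50
Round up → n = 275 per group.

n = 275 per group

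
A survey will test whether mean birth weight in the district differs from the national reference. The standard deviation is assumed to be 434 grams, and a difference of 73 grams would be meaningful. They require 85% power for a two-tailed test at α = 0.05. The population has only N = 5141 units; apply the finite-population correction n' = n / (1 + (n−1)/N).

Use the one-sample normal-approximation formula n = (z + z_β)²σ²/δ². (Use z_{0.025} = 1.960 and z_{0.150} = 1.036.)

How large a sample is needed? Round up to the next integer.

n = 299

n = (z_{α/2} + z_β)² · σ² / δ²
  = (1.960 + 1.036)² · 434² / 73²
  = 8.9760 · 188356 / 5329
  = 317.26
Finite-population correction (N = 5141): 317.26 / (1 + (317.26 − 1)/5141) = 298.88.
Round up → n = 299.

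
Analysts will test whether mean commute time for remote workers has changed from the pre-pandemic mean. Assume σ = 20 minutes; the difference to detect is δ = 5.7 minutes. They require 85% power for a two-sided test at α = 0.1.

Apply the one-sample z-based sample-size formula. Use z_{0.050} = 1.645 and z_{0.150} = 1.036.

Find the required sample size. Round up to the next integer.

n = (z_{α/2} + z_β)² · σ² / δ²
  = (1.645 + 1.036)² · 20² / 5.7²
  = 7.1878 · 400 / 32.49
  = 88.49
Round up → n = 89.

n = 89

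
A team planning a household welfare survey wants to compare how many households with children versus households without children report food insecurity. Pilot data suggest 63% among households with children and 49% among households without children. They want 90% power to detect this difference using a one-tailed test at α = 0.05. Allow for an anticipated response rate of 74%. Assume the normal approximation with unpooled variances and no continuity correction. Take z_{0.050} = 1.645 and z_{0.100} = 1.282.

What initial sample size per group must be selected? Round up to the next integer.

n = 286 per group

n = (z_α + z_β)² · [p₁(1−p₁) + p₂(1−p₂)] / (p₁ − p₂)²
  = (1.645 + 1.282)² · (0.63·0.37 + 0.49·0.51) / (0.14)²
  = (2.927)² · (0.2331 + 0.2499) / 0.0196
  = 8.5673 · 0.4830 / 0.0196
  = 211.12
Adjust for 74% response: 211.12 / 0.74 = 285.30.
Round up → n = 286 per group.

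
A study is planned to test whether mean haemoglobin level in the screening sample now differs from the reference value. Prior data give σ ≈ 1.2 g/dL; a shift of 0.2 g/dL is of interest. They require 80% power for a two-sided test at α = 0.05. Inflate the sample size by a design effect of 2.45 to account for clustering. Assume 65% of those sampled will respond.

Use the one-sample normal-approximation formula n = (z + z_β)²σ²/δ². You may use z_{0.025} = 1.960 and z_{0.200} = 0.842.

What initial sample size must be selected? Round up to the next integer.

n = (z_{α/2} + z_β)² · σ² / δ²
  = (1.960 + 0.842)² · 1.2² / 0.2²
  = 7.8512 · 1.44 / 0.04
  = 282.64
Design effect: 2.45 × 282.64 = 692.48.
Adjust for 65% response: 692.48 / 0.65 = 1065.35.
Round up → n = 1066.

n = 1066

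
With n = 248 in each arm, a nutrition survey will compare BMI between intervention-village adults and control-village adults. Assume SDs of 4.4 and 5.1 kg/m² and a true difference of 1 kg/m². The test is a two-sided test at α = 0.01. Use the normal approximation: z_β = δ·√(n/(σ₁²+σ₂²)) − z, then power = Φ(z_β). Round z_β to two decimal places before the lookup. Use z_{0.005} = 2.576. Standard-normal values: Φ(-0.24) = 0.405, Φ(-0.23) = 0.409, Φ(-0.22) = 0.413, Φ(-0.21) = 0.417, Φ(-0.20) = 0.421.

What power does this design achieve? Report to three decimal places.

z_β = δ·√(n/(σ₁²+σ₂²)) − z_{α/2}
    = 1 · √(248/45.37) − 2.576
    = 1 · 2.33798 − 2.576
    = 2.3380 − 2.576 = -0.2380 → -0.24
Power = Φ(-0.24) = 0.405.

Power ≈ 0.405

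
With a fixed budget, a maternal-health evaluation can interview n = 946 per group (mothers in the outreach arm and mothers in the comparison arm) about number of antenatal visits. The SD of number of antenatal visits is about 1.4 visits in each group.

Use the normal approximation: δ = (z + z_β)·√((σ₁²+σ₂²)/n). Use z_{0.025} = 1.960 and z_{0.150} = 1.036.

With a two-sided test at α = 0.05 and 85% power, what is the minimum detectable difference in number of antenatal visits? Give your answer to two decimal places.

δ = (z_{α/2} + z_β) · √((σ₁²+σ₂²)/n)
  = (1.960 + 1.036) · √(3.92/946)
  = 2.996 · √0.00414
  = 2.996 · 0.0644
  = 0.1929

Minimum detectable difference ≈ 0.19 visits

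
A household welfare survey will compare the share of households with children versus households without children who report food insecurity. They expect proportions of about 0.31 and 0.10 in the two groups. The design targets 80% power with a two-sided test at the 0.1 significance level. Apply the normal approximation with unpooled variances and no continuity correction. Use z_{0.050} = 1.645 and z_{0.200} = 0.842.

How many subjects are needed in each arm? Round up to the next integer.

n = 43 per group

n = (z_{α/2} + z_β)² · [p₁(1−p₁) + p₂(1−p₂)] / (p₁ − p₂)²
  = (1.645 + 0.842)² · (0.31·0.69 + 0.10·0.90) / (0.21)²
  = (2.487)² · (0.2139 + 0.0900) / 0.0441
  = 6.1852 · 0.3039 / 0.0441
  = 42.62
Round up → n = 43 per group.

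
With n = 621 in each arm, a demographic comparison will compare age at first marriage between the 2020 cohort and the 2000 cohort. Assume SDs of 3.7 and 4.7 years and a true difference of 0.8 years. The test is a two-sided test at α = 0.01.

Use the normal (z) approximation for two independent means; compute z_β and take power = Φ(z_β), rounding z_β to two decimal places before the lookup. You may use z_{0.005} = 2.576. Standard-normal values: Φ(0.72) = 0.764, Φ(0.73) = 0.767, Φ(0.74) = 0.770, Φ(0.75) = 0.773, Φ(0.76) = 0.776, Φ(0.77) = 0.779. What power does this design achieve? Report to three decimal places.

z_β = δ·√(n/(σ₁²+σ₂²)) − z_{α/2}
    = 0.8 · √(621/35.78) − 2.576
    = 0.8 · 4.16606 − 2.576
    = 3.3328 − 2.576 = 0.7568 → 0.76
Power = Φ(0.76) = 0.776.

Power ≈ 0.776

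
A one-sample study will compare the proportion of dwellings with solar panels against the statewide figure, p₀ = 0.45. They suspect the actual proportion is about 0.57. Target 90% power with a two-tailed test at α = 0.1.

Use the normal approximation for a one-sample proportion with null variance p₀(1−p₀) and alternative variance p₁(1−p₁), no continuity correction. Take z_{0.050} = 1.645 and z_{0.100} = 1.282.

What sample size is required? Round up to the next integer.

n = 147

n = [z_{α/2}·√(p₀q₀) + z_β·√(p₁q₁)]² / (p₁ − p₀)²
  = [1.645·√(0.45·0.55) + 1.282·√(0.57·0.43)]² / (0.12)²
  = [1.645·0.4975 + 1.282·0.4951]² / 0.0144
  = [1.4531]² / 0.0144
  = 146.62
Round up → n = 147.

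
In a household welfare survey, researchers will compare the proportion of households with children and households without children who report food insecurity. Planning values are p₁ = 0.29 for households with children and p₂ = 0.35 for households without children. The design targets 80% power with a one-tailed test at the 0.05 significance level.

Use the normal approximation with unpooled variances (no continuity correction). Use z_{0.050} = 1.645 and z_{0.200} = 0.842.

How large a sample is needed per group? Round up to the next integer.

n = (z_α + z_β)² · [p₁(1−p₁) + p₂(1−p₂)] / (p₁ − p₂)²
  = (1.645 + 0.842)² · (0.29·0.71 + 0.35·0.65) / (-0.06)²
  = (2.487)² · (0.2059 + 0.2275) / 0.0036
  = 6.1852 · 0.4334 / 0.0036
  = 744.63
Round up → n = 745 per group.

n = 745 per group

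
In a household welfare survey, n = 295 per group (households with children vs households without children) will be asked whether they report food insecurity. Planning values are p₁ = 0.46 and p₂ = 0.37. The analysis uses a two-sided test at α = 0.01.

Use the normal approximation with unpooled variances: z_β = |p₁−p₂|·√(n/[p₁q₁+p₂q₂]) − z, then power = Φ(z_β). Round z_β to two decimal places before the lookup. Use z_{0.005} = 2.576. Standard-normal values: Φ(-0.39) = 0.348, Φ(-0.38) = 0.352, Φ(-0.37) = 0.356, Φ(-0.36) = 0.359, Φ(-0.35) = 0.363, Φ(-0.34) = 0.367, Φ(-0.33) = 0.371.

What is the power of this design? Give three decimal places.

Power ≈ 0.363

z_β = |p₁−p₂|·√(n/[p₁q₁+p₂q₂]) − z_{α/2}
    = 0.09 · √(295/0.4815) − 2.576
    = 0.09 · 24.7521 − 2.576
    = 2.2277 − 2.576 = -0.3483 → -0.35
Power = Φ(-0.35) = 0.363.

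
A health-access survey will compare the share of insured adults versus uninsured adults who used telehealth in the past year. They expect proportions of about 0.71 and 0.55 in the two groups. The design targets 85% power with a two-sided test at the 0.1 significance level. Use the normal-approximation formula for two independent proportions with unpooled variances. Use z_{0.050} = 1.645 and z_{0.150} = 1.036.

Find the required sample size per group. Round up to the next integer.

n = 128 per group

n = (z_{α/2} + z_β)² · [p₁(1−p₁) + p₂(1−p₂)] / (p₁ − p₂)²
  = (1.645 + 1.036)² · (0.71·0.29 + 0.55·0.45) / (0.16)²
  = (2.681)² · (0.2059 + 0.2475) / 0.0256
  = 7.1878 · 0.4534 / 0.0256
  = 127.30
Round up → n = 128 per group.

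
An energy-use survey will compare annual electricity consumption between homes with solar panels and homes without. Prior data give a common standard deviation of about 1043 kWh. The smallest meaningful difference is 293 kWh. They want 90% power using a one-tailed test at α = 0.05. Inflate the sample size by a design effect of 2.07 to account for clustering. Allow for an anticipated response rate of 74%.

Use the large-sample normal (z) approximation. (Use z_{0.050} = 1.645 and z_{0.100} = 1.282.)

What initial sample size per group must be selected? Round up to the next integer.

n = (z_α + z_β)² · (σ₁² + σ₂²) / δ²
  = (1.645 + 1.282)² · (2·1043² = 2175698) / 293²
  = 8.5673 · 2175698 / 85849
  = 217.12
Design effect: 2.07 × 217.12 = 449.45.
Adjust for 74% response: 449.45 / 0.74 = 607.36.
Round up → n = 608 per group.

n = 608 per group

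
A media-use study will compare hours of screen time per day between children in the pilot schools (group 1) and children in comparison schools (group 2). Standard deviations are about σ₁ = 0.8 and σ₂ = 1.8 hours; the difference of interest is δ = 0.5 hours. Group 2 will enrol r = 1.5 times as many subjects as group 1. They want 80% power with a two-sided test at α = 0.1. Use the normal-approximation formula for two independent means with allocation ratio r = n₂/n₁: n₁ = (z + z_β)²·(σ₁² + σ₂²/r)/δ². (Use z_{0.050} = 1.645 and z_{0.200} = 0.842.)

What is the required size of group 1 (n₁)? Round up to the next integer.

n₁ = 70

n₁ = (z_{α/2} + z_β)² · (σ₁² + σ₂²/r) / δ²
   = (1.645 + 0.842)² · (0.8² + 1.8²/1.5) / 0.5²
   = 6.1852 · (0.64 + 2.16) / 0.25
   = 6.1852 · 2.8 / 0.25
   = 69.27
Round up → n₁ = 70; n₂ = r·n₁ = 1.5 × 70 = 105.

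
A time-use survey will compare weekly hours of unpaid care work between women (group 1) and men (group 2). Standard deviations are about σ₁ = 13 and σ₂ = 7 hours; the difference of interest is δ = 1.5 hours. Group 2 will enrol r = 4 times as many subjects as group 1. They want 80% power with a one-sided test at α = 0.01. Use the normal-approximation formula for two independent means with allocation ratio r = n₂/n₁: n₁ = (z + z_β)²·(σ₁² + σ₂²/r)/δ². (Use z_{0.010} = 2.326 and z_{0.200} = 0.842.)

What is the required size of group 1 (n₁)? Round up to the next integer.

n₁ = (z_α + z_β)² · (σ₁² + σ₂²/r) / δ²
   = (2.326 + 0.842)² · (13² + 7²/4) / 1.5²
   = 10.0362 · (169 + 12.25) / 2.25
   = 10.0362 · 181.25 / 2.25
   = 808.47
Round up → n₁ = 809; n₂ = r·n₁ = 4 × 809 = 3236.

n₁ = 809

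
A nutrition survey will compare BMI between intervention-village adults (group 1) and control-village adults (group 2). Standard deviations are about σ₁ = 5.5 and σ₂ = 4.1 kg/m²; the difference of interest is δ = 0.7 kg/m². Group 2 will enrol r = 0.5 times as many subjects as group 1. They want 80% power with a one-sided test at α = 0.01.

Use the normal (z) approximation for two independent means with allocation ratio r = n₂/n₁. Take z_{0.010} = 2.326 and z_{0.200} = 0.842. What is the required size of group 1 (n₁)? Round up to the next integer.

n₁ = (z_α + z_β)² · (σ₁² + σ₂²/r) / δ²
   = (2.326 + 0.842)² · (5.5² + 4.1²/0.5) / 0.7²
   = 10.0362 · (30.25 + 33.62) / 0.49
   = 10.0362 · 63.87 / 0.49
   = 1308.19
Round up → n₁ = 1309; n₂ = r·n₁ = 0.5 × 1309 = 655.

n₁ = 1309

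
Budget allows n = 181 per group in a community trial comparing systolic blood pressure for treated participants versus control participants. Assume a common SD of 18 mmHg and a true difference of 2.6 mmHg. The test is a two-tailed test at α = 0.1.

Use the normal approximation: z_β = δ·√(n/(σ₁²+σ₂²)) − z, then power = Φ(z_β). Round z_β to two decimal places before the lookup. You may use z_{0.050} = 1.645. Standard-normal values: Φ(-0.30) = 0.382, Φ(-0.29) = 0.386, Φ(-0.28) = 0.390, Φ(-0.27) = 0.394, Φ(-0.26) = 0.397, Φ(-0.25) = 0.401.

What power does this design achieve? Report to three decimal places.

z_β = δ·√(n/(σ₁²+σ₂²)) − z_{α/2}
    = 2.6 · √(181/648) − 1.645
    = 2.6 · 0.52851 − 1.645
    = 1.3741 − 1.645 = -0.2709 → -0.27
Power = Φ(-0.27) = 0.394.

Power ≈ 0.394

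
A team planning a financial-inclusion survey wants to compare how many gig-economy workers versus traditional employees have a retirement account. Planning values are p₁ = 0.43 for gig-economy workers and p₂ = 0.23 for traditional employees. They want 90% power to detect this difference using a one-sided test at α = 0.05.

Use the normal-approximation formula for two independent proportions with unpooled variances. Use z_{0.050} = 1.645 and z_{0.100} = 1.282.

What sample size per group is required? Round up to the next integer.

n = (z_α + z_β)² · [p₁(1−p₁) + p₂(1−p₂)] / (p₁ − p₂)²
  = (1.645 + 1.282)² · (0.43·0.57 + 0.23·0.77) / (0.20)²
  = (2.927)² · (0.2451 + 0.1771) / 0.0400
  = 8.5673 · 0.4222 / 0.0400
  = 90.43
Round up → n = 91 per group.

n = 91 per group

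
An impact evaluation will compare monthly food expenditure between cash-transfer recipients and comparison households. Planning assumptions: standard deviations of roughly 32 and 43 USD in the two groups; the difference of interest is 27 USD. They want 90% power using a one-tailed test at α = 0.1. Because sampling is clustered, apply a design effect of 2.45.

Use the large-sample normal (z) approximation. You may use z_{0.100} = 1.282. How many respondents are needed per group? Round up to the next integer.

n = (z_α + z_β)² · (σ₁² + σ₂²) / δ²
  = (1.282 + 1.282)² · (32² + 43² = 2873) / 27²
  = 6.5741 · 2873 / 729
  = 25.91
Design effect: 2.45 × 25.91 = 63.48.
Round up → n = 64 per group.

n = 64 per group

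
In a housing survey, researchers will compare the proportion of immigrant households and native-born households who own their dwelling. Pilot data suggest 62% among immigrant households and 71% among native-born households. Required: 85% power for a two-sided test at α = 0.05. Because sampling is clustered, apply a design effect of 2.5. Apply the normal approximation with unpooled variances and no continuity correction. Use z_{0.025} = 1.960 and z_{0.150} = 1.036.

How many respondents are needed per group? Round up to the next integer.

n = 1224 per group

n = (z_{α/2} + z_β)² · [p₁(1−p₁) + p₂(1−p₂)] / (p₁ − p₂)²
  = (1.960 + 1.036)² · (0.62·0.38 + 0.71·0.29) / (-0.09)²
  = (2.996)² · (0.2356 + 0.2059) / 0.0081
  = 8.9760 · 0.4415 / 0.0081
  = 489.25
Design effect: 2.5 × 489.25 = 1223.12.
Round up → n = 1224 per group.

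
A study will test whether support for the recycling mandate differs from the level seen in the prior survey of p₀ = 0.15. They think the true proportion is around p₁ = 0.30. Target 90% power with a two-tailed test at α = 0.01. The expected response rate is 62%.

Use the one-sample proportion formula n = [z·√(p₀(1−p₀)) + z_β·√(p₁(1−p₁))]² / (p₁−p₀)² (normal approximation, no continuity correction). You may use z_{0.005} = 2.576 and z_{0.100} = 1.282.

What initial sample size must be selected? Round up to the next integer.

n = 163

n = [z_{α/2}·√(p₀q₀) + z_β·√(p₁q₁)]² / (p₁ − p₀)²
  = [2.576·√(0.15·0.85) + 1.282·√(0.30·0.70)]² / (0.15)²
  = [2.576·0.3571 + 1.282·0.4583]² / 0.0225
  = [1.5073]² / 0.0225
  = 100.98
Adjust for 62% response: 100.98 / 0.62 = 162.86.
Round up → n = 163.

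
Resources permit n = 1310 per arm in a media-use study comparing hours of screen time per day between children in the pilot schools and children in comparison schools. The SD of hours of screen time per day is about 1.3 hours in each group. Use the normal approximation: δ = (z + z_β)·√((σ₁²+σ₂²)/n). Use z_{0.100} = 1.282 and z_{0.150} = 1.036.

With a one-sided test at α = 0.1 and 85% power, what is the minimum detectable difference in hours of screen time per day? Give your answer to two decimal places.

δ = (z_α + z_β) · √((σ₁²+σ₂²)/n)
  = (1.282 + 1.036) · √(3.38/1310)
  = 2.318 · √0.00258
  = 2.318 · 0.0508
  = 0.1177

Minimum detectable difference ≈ 0.12 hours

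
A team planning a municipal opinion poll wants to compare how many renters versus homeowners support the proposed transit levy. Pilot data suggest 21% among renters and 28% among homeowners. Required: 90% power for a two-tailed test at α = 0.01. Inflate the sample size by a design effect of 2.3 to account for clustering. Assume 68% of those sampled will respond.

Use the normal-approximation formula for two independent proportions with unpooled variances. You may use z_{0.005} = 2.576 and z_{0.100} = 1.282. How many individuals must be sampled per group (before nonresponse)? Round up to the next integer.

n = 3776 per group

n = (z_{α/2} + z_β)² · [p₁(1−p₁) + p₂(1−p₂)] / (p₁ − p₂)²
  = (2.576 + 1.282)² · (0.21·0.79 + 0.28·0.72) / (-0.07)²
  = (3.858)² · (0.1659 + 0.2016) / 0.0049
  = 14.8842 · 0.3675 / 0.0049
  = 1116.31
Design effect: 2.3 × 1116.31 = 2567.52.
Adjust for 68% response: 2567.52 / 0.68 = 3775.76.
Round up → n = 3776 per group.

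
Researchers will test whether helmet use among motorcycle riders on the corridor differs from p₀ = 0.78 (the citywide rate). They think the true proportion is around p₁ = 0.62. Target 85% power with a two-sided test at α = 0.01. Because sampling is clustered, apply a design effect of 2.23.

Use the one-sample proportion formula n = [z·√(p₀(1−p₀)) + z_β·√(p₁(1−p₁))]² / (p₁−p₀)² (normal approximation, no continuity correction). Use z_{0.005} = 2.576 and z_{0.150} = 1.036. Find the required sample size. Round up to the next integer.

n = 215

n = [z_{α/2}·√(p₀q₀) + z_β·√(p₁q₁)]² / (p₁ − p₀)²
  = [2.576·√(0.78·0.22) + 1.036·√(0.62·0.38)]² / (-0.16)²
  = [2.576·0.4142 + 1.036·0.4854]² / 0.0256
  = [1.5700]² / 0.0256
  = 96.28
Design effect: 2.23 × 96.28 = 214.70.
Round up → n = 215.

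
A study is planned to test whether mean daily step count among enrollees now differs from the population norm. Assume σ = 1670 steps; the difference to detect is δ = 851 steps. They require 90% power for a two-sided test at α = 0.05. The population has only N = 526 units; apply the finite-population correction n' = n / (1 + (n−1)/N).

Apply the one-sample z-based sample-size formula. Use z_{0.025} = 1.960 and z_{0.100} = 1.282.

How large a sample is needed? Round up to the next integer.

n = (z_{α/2} + z_β)² · σ² / δ²
  = (1.960 + 1.282)² · 1670² / 851²
  = 10.5106 · 2788900 / 724201
  = 40.48
Finite-population correction (N = 526): 40.48 / (1 + (40.48 − 1)/526) = 37.65.
Round up → n = 38.

n = 38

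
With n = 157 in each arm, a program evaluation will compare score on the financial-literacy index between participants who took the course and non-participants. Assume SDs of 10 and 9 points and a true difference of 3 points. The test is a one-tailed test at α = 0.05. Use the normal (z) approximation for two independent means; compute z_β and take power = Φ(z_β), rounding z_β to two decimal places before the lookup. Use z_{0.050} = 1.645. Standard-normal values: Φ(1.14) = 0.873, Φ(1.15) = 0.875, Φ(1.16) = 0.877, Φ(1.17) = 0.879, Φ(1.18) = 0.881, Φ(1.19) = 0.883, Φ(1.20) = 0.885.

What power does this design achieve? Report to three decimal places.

Power ≈ 0.875

z_β = δ·√(n/(σ₁²+σ₂²)) − z_α
    = 3 · √(157/181) − 1.645
    = 3 · 0.93134 − 1.645
    = 2.7940 − 1.645 = 1.1490 → 1.15
Power = Φ(1.15) = 0.875.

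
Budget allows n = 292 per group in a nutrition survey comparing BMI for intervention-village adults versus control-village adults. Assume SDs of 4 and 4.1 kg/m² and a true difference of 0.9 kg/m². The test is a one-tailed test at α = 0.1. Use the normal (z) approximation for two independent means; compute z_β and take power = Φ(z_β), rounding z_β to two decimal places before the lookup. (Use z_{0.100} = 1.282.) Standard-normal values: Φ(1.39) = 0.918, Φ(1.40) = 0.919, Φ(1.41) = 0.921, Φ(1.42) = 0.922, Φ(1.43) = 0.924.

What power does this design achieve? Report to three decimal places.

Power ≈ 0.919

z_β = δ·√(n/(σ₁²+σ₂²)) − z_α
    = 0.9 · √(292/32.81) − 1.282
    = 0.9 · 2.98324 − 1.282
    = 2.6849 − 1.282 = 1.4029 → 1.40
Power = Φ(1.40) = 0.919.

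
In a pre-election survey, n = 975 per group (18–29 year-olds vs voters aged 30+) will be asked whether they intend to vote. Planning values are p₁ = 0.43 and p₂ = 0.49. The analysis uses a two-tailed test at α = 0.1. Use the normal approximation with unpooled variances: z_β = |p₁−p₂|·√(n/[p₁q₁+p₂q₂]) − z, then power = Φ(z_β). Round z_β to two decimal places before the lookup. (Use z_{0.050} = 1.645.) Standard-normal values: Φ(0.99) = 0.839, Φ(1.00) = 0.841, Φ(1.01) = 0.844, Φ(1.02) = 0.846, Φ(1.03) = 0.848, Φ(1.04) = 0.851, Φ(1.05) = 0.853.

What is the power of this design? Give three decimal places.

z_β = |p₁−p₂|·√(n/[p₁q₁+p₂q₂]) − z_{α/2}
    = 0.06 · √(975/0.4950) − 1.645
    = 0.06 · 44.3813 − 1.645
    = 2.6629 − 1.645 = 1.0179 → 1.02
Power = Φ(1.02) = 0.846.

Power ≈ 0.846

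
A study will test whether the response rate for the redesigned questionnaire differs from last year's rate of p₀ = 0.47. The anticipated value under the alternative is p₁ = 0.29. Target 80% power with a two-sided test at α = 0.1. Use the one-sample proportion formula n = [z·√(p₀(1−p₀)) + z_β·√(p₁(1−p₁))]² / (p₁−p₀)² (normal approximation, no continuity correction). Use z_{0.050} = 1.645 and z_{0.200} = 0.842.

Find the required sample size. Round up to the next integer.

n = [z_{α/2}·√(p₀q₀) + z_β·√(p₁q₁)]² / (p₁ − p₀)²
  = [1.645·√(0.47·0.53) + 0.842·√(0.29·0.71)]² / (-0.18)²
  = [1.645·0.4991 + 0.842·0.4538]² / 0.0324
  = [1.2031]² / 0.0324
  = 44.67
Round up → n = 45.

n = 45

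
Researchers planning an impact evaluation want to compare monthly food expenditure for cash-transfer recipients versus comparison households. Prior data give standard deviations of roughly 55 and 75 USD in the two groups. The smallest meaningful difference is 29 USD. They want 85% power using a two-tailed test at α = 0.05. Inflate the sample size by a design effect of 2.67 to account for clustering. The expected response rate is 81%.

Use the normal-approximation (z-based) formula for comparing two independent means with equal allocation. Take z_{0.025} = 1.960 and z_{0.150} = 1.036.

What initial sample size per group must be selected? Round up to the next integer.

n = 305 per group

n = (z_{α/2} + z_β)² · (σ₁² + σ₂²) / δ²
  = (1.960 + 1.036)² · (55² + 75² = 8650) / 29²
  = 8.9760 · 8650 / 841
  = 92.32
Design effect: 2.67 × 92.32 = 246.50.
Adjust for 81% response: 246.50 / 0.81 = 304.32.
Round up → n = 305 per group.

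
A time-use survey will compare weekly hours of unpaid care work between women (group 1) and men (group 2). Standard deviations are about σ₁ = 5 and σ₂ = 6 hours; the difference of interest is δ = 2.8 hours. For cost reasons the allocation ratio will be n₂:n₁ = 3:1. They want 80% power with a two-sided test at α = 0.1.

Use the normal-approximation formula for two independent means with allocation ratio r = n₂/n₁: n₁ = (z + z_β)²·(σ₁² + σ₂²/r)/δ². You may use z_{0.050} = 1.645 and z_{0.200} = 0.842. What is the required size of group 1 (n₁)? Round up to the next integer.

n₁ = 30

n₁ = (z_{α/2} + z_β)² · (σ₁² + σ₂²/r) / δ²
   = (1.645 + 0.842)² · (5² + 6²/3) / 2.8²
   = 6.1852 · (25 + 12) / 7.84
   = 6.1852 · 37 / 7.84
   = 29.19
Round up → n₁ = 30; n₂ = r·n₁ = 3 × 30 = 90.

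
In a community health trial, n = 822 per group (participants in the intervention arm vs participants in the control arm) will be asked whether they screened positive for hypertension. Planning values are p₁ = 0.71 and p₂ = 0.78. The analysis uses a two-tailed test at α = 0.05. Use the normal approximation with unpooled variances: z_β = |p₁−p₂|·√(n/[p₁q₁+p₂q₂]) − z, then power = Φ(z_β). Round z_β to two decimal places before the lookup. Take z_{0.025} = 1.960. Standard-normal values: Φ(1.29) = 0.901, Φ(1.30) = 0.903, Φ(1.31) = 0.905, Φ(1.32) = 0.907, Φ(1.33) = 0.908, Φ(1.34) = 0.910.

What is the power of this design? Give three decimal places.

z_β = |p₁−p₂|·√(n/[p₁q₁+p₂q₂]) − z_{α/2}
    = 0.07 · √(822/0.3775) − 1.960
    = 0.07 · 46.6635 − 1.960
    = 3.2664 − 1.960 = 1.3064 → 1.31
Power = Φ(1.31) = 0.905.

Power ≈ 0.905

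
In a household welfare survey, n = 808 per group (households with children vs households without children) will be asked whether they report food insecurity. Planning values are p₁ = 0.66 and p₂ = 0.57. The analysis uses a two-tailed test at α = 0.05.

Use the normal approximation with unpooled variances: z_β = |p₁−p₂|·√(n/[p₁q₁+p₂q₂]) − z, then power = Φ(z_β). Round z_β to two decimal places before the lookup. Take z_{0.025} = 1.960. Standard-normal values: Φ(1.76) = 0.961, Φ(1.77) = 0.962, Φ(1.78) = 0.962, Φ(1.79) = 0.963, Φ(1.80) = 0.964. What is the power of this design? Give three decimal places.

Power ≈ 0.962

z_β = |p₁−p₂|·√(n/[p₁q₁+p₂q₂]) − z_{α/2}
    = 0.09 · √(808/0.4695) − 1.960
    = 0.09 · 41.4847 − 1.960
    = 3.7336 − 1.960 = 1.7736 → 1.77
Power = Φ(1.77) = 0.962.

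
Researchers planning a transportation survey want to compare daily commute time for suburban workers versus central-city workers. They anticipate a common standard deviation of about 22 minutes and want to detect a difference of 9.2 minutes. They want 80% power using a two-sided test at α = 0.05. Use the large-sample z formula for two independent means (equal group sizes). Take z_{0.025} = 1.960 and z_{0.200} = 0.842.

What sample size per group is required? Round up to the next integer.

n = 90 per group

n = (z_{α/2} + z_β)² · (σ₁² + σ₂²) / δ²
  = (1.960 + 0.842)² · (2·22² = 968) / 9.2²
  = 7.8512 · 968 / 84.64
  = 89.79
Round up → n = 90 per group.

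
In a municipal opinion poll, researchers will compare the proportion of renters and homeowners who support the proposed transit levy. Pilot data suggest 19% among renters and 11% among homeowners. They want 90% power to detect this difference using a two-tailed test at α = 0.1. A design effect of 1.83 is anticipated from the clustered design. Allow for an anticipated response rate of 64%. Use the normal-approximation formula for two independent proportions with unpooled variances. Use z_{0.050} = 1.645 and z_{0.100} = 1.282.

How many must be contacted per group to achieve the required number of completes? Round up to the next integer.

n = 964 per group

n = (z_{α/2} + z_β)² · [p₁(1−p₁) + p₂(1−p₂)] / (p₁ − p₂)²
  = (1.645 + 1.282)² · (0.19·0.81 + 0.11·0.89) / (0.08)²
  = (2.927)² · (0.1539 + 0.0979) / 0.0064
  = 8.5673 · 0.2518 / 0.0064
  = 337.07
Design effect: 1.83 × 337.07 = 616.84.
Adjust for 64% response: 616.84 / 0.64 = 963.81.
Round up → n = 964 per group.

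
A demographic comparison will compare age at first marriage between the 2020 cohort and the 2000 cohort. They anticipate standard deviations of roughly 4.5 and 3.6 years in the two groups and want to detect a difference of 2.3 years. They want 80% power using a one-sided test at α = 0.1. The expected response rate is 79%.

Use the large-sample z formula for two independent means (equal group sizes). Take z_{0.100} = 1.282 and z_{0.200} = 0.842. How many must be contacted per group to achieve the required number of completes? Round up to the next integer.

n = 36 per group

n = (z_α + z_β)² · (σ₁² + σ₂²) / δ²
  = (1.282 + 0.842)² · (4.5² + 3.6² = 33.21) / 2.3²
  = 4.5114 · 33.21 / 5.29
  = 28.32
Adjust for 79% response: 28.32 / 0.79 = 35.85.
Round up → n = 36 per group.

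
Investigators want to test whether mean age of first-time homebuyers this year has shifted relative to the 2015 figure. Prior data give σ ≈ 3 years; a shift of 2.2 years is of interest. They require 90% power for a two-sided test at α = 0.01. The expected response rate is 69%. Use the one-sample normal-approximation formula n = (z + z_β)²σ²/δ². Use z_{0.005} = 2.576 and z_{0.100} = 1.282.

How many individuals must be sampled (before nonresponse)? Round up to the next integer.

n = (z_{α/2} + z_β)² · σ² / δ²
  = (2.576 + 1.282)² · 3² / 2.2²
  = 14.8842 · 9 / 4.84
  = 27.68
Adjust for 69% response: 27.68 / 0.69 = 40.11.
Round up → n = 41.

n = 41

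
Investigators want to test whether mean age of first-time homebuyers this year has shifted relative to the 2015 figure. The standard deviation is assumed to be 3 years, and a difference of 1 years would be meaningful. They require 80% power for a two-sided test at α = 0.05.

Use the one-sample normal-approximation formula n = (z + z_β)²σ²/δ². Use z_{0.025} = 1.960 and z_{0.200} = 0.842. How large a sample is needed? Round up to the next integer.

n = 71

n = (z_{α/2} + z_β)² · σ² / δ²
  = (1.960 + 0.842)² · 3² / 1²
  = 7.8512 · 9 / 1
  = 70.66
Round up → n = 71.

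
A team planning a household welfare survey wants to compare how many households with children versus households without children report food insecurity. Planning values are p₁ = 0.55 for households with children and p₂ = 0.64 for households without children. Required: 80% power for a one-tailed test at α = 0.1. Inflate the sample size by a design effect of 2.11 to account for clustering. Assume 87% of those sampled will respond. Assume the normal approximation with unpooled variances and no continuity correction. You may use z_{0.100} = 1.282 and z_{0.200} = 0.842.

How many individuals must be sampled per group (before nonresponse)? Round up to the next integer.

n = (z_α + z_β)² · [p₁(1−p₁) + p₂(1−p₂)] / (p₁ − p₂)²
  = (1.282 + 0.842)² · (0.55·0.45 + 0.64·0.36) / (-0.09)²
  = (2.124)² · (0.2475 + 0.2304) / 0.0081
  = 4.5114 · 0.4779 / 0.0081
  = 266.17
Design effect: 2.11 × 266.17 = 561.62.
Adjust for 87% response: 561.62 / 0.87 = 645.54.
Round up → n = 646 per group.

n = 646 per group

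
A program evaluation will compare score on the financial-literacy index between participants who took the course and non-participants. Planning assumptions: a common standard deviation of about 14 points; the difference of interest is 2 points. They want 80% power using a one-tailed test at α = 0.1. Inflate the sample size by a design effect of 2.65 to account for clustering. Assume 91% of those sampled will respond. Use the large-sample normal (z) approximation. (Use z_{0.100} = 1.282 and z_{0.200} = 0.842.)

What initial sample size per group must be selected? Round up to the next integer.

n = (z_α + z_β)² · (σ₁² + σ₂²) / δ²
  = (1.282 + 0.842)² · (2·14² = 392) / 2²
  = 4.5114 · 392 / 4
  = 442.11
Design effect: 2.65 × 442.11 = 1171.60.
Adjust for 91% response: 1171.60 / 0.91 = 1287.48.
Round up → n = 1288 per group.

n = 1288 per group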